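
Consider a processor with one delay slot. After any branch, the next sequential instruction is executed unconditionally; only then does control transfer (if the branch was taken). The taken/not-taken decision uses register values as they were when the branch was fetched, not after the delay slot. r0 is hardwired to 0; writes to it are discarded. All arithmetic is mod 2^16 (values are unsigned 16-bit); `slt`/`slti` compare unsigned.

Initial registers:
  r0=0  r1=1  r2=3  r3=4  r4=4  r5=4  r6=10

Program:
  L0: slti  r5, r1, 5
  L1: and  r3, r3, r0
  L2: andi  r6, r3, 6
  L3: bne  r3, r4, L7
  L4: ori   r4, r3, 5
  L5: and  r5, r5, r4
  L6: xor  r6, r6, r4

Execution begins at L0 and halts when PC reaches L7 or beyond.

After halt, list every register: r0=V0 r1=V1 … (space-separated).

PC=0  slti  r5, r1, 5        | r0=0 r1=1 r2=3 r3=4 r4=4 r5=1 r6=10
PC=1  and  r3, r3, r0        | r0=0 r1=1 r2=3 r3=0 r4=4 r5=1 r6=10
PC=2  andi  r6, r3, 6        | r0=0 r1=1 r2=3 r3=0 r4=4 r5=1 r6=0
PC=3  bne  r3, r4, L7        | r0=0 r1=1 r2=3 r3=0 r4=4 r5=1 r6=0  [TAKEN]
PC=4  ori   r4, r3, 5        | r0=0 r1=1 r2=3 r3=0 r4=5 r5=1 r6=0

r0=0 r1=1 r2=3 r3=0 r4=5 r5=1 r6=0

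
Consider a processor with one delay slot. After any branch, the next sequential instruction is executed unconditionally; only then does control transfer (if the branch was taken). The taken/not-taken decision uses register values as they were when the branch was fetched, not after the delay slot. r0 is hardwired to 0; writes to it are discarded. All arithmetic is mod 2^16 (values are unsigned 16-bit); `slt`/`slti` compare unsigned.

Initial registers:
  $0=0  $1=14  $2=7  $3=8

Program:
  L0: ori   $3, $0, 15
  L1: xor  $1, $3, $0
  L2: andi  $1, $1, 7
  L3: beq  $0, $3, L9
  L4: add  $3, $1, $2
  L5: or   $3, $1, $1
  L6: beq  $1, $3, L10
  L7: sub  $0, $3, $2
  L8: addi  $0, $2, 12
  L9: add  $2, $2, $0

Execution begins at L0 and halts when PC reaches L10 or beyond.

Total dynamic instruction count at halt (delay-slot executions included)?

  step pc=0: ori   $3, $0, 15  regs=(0,14,7,15)
  step pc=1: xor  $1, $3, $0  regs=(0,15,7,15)
  step pc=2: andi  $1, $1, 7  regs=(0,7,7,15)
  step pc=3: beq  $0, $3, L9  cond=F  regs=(0,7,7,15)
  step pc=4: add  $3, $1, $2  regs=(0,7,7,14)
  step pc=5: or   $3, $1, $1  regs=(0,7,7,7)
  step pc=6: beq  $1, $3, L10  cond=T  regs=(0,7,7,7)
  step pc=7: sub  $0, $3, $2  regs=(0,7,7,7)

8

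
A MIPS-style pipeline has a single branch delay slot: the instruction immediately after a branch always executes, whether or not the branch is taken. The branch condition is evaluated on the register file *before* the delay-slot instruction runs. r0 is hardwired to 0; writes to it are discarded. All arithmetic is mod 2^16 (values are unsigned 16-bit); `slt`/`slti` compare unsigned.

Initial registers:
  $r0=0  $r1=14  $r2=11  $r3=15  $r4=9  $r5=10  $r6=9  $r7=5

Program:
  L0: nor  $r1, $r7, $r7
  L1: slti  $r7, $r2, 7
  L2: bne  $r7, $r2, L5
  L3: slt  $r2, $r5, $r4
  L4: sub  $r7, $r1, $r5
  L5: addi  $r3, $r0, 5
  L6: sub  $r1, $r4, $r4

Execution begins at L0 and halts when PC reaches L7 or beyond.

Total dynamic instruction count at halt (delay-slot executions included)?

6

#0 nor  $r1, $r7, $r7 ; 0/65530/11/15/9/10/9/5
#1 slti  $r7, $r2, 7 ; 0/65530/11/15/9/10/9/0
#2 bne  $r7, $r2, L5 ; 0/65530/11/15/9/10/9/0 ; →target
#3 slt  $r2, $r5, $r4 ; 0/65530/0/15/9/10/9/0
#5 addi  $r3, $r0, 5 ; 0/65530/0/5/9/10/9/0
#6 sub  $r1, $r4, $r4 ; 0/0/0/5/9/10/9/0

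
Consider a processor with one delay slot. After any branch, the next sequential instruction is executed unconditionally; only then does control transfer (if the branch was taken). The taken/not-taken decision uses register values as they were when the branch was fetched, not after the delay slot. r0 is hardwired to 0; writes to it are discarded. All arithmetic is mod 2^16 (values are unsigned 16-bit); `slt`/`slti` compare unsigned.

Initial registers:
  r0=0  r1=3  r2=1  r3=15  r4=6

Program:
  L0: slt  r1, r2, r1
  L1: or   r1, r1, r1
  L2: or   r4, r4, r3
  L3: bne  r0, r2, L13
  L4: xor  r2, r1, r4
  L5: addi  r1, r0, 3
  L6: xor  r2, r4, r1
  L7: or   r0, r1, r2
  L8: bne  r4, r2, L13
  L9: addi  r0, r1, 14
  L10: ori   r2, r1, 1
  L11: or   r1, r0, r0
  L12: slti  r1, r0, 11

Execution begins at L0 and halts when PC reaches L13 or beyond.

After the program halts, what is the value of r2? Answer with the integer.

PC=0  slt  r1, r2, r1        | r0=0 r1=1 r2=1 r3=15 r4=6
PC=1  or   r1, r1, r1        | r0=0 r1=1 r2=1 r3=15 r4=6
PC=2  or   r4, r4, r3        | r0=0 r1=1 r2=1 r3=15 r4=15
PC=3  bne  r0, r2, L13       | r0=0 r1=1 r2=1 r3=15 r4=15  [TAKEN]
PC=4  xor  r2, r1, r4        | r0=0 r1=1 r2=14 r3=15 r4=15

14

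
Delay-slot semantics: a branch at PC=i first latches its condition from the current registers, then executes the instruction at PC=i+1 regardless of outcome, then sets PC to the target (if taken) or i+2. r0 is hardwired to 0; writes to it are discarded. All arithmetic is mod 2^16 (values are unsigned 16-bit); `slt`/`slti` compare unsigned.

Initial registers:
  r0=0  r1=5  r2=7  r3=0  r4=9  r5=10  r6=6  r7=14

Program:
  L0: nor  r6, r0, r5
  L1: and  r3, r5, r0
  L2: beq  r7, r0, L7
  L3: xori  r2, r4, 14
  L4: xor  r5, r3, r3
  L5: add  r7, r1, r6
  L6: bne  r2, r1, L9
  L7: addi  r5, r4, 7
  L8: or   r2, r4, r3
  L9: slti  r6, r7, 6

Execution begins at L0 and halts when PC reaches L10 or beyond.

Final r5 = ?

  step pc=0: nor  r6, r0, r5  regs=(0,5,7,0,9,10,65525,14)
  step pc=1: and  r3, r5, r0  regs=(0,5,7,0,9,10,65525,14)
  step pc=2: beq  r7, r0, L7  cond=F  regs=(0,5,7,0,9,10,65525,14)
  step pc=3: xori  r2, r4, 14  regs=(0,5,7,0,9,10,65525,14)
  step pc=4: xor  r5, r3, r3  regs=(0,5,7,0,9,0,65525,14)
  step pc=5: add  r7, r1, r6  regs=(0,5,7,0,9,0,65525,65530)
  step pc=6: bne  r2, r1, L9  cond=T  regs=(0,5,7,0,9,0,65525,65530)
  step pc=7: addi  r5, r4, 7  regs=(0,5,7,0,9,16,65525,65530)
  step pc=9: slti  r6, r7, 6  regs=(0,5,7,0,9,16,0,65530)

16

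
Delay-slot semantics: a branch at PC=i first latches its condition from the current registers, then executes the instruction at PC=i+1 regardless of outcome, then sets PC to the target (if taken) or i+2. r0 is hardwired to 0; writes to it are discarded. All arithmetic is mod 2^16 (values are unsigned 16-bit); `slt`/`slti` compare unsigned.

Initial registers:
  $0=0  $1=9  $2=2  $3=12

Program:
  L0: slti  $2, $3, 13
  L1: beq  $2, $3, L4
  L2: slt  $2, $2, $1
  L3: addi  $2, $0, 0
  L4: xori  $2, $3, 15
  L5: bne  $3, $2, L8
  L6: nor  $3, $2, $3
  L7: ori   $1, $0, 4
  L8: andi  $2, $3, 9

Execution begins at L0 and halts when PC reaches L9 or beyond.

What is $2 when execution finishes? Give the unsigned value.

[0] slti  $2, $3, 13  →  {$0:0, $1:9, $2:1, $3:12}
[1] beq  $2, $3, L4  →  {$0:0, $1:9, $2:1, $3:12}  ⟨branch fallthrough⟩
[2] slt  $2, $2, $1  →  {$0:0, $1:9, $2:1, $3:12}
[3] addi  $2, $0, 0  →  {$0:0, $1:9, $2:0, $3:12}
[4] xori  $2, $3, 15  →  {$0:0, $1:9, $2:3, $3:12}
[5] bne  $3, $2, L8  →  {$0:0, $1:9, $2:3, $3:12}  ⟨branch taken⟩
[6] nor  $3, $2, $3  →  {$0:0, $1:9, $2:3, $3:65520}
[8] andi  $2, $3, 9  →  {$0:0, $1:9, $2:0, $3:65520}

0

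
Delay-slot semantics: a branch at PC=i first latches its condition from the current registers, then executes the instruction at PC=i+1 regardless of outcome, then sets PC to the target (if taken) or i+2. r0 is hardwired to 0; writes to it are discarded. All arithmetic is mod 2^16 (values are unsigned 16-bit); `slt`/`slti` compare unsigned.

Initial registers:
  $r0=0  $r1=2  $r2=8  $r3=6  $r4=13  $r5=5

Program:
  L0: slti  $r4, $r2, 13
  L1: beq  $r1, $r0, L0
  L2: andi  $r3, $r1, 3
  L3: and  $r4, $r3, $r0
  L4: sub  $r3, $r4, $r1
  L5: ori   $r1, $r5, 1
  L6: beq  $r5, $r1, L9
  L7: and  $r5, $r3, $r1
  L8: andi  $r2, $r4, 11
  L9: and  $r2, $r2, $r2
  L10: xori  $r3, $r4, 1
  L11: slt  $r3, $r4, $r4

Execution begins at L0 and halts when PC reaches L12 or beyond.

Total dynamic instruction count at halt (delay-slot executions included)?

[0] slti  $r4, $r2, 13  →  {$r0:0, $r1:2, $r2:8, $r3:6, $r4:1, $r5:5}
[1] beq  $r1, $r0, L0  →  {$r0:0, $r1:2, $r2:8, $r3:6, $r4:1, $r5:5}  ⟨branch fallthrough⟩
[2] andi  $r3, $r1, 3  →  {$r0:0, $r1:2, $r2:8, $r3:2, $r4:1, $r5:5}
[3] and  $r4, $r3, $r0  →  {$r0:0, $r1:2, $r2:8, $r3:2, $r4:0, $r5:5}
[4] sub  $r3, $r4, $r1  →  {$r0:0, $r1:2, $r2:8, $r3:65534, $r4:0, $r5:5}
[5] ori   $r1, $r5, 1  →  {$r0:0, $r1:5, $r2:8, $r3:65534, $r4:0, $r5:5}
[6] beq  $r5, $r1, L9  →  {$r0:0, $r1:5, $r2:8, $r3:65534, $r4:0, $r5:5}  ⟨branch taken⟩
[7] and  $r5, $r3, $r1  →  {$r0:0, $r1:5, $r2:8, $r3:65534, $r4:0, $r5:4}
[9] and  $r2, $r2, $r2  →  {$r0:0, $r1:5, $r2:8, $r3:65534, $r4:0, $r5:4}
[10] xori  $r3, $r4, 1  →  {$r0:0, $r1:5, $r2:8, $r3:1, $r4:0, $r5:4}
[11] slt  $r3, $r4, $r4  →  {$r0:0, $r1:5, $r2:8, $r3:0, $r4:0, $r5:4}

11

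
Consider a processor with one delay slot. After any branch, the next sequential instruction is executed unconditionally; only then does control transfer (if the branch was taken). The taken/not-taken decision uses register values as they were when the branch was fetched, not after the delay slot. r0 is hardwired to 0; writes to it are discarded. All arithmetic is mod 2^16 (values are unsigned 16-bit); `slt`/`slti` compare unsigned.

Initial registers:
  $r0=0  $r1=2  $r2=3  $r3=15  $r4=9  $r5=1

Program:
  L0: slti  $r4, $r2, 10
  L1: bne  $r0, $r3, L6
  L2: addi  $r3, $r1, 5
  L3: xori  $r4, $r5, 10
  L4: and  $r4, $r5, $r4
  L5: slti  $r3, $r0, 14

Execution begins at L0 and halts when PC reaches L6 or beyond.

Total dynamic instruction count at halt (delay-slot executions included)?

3

PC=0  slti  $r4, $r2, 10     | $r0=0 $r1=2 $r2=3 $r3=15 $r4=1 $r5=1
PC=1  bne  $r0, $r3, L6      | $r0=0 $r1=2 $r2=3 $r3=15 $r4=1 $r5=1  [TAKEN]
PC=2  addi  $r3, $r1, 5      | $r0=0 $r1=2 $r2=3 $r3=7 $r4=1 $r5=1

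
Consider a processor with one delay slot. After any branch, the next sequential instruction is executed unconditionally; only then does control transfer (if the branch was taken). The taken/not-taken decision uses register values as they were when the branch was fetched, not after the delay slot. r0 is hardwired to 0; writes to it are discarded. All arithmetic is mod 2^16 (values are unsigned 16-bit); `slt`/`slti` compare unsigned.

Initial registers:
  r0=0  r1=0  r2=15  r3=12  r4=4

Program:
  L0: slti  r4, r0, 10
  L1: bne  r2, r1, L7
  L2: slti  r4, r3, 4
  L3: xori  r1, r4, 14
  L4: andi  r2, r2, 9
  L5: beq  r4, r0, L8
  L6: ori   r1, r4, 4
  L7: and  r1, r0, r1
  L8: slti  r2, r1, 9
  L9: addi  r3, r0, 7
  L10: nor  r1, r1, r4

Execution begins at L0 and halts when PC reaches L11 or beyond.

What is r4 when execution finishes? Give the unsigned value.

0

PC=0  slti  r4, r0, 10       | r0=0 r1=0 r2=15 r3=12 r4=1
PC=1  bne  r2, r1, L7        | r0=0 r1=0 r2=15 r3=12 r4=1  [TAKEN]
PC=2  slti  r4, r3, 4        | r0=0 r1=0 r2=15 r3=12 r4=0
PC=7  and  r1, r0, r1        | r0=0 r1=0 r2=15 r3=12 r4=0
PC=8  slti  r2, r1, 9        | r0=0 r1=0 r2=1 r3=12 r4=0
PC=9  addi  r3, r0, 7        | r0=0 r1=0 r2=1 r3=7 r4=0
PC=10 nor  r1, r1, r4        | r0=0 r1=65535 r2=1 r3=7 r4=0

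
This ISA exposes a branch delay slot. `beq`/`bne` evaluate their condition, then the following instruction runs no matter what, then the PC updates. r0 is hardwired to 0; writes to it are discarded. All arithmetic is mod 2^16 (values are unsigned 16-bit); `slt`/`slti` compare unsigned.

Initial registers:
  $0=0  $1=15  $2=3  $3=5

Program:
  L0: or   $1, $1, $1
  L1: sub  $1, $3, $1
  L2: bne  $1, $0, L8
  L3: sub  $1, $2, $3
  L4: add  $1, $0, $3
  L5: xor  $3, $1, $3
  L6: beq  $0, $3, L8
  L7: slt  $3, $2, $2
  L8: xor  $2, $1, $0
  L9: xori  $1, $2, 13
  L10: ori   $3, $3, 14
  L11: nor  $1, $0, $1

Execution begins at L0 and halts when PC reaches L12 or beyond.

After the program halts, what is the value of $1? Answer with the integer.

12

[0] or   $1, $1, $1  →  {$0:0, $1:15, $2:3, $3:5}
[1] sub  $1, $3, $1  →  {$0:0, $1:65526, $2:3, $3:5}
[2] bne  $1, $0, L8  →  {$0:0, $1:65526, $2:3, $3:5}  ⟨branch taken⟩
[3] sub  $1, $2, $3  →  {$0:0, $1:65534, $2:3, $3:5}
[8] xor  $2, $1, $0  →  {$0:0, $1:65534, $2:65534, $3:5}
[9] xori  $1, $2, 13  →  {$0:0, $1:65523, $2:65534, $3:5}
[10] ori   $3, $3, 14  →  {$0:0, $1:65523, $2:65534, $3:15}
[11] nor  $1, $0, $1  →  {$0:0, $1:12, $2:65534, $3:15}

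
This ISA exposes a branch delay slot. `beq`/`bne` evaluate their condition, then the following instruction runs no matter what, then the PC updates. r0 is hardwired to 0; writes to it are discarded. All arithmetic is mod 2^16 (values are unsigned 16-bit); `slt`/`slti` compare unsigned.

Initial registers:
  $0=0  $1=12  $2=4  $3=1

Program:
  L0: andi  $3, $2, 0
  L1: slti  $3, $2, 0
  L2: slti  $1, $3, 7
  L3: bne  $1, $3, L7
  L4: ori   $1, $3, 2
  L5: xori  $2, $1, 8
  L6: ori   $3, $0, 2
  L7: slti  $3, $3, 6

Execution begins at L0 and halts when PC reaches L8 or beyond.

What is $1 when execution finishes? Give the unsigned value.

  step pc=0: andi  $3, $2, 0  regs=(0,12,4,0)
  step pc=1: slti  $3, $2, 0  regs=(0,12,4,0)
  step pc=2: slti  $1, $3, 7  regs=(0,1,4,0)
  step pc=3: bne  $1, $3, L7  cond=T  regs=(0,1,4,0)
  step pc=4: ori   $1, $3, 2  regs=(0,2,4,0)
  step pc=7: slti  $3, $3, 6  regs=(0,2,4,1)

2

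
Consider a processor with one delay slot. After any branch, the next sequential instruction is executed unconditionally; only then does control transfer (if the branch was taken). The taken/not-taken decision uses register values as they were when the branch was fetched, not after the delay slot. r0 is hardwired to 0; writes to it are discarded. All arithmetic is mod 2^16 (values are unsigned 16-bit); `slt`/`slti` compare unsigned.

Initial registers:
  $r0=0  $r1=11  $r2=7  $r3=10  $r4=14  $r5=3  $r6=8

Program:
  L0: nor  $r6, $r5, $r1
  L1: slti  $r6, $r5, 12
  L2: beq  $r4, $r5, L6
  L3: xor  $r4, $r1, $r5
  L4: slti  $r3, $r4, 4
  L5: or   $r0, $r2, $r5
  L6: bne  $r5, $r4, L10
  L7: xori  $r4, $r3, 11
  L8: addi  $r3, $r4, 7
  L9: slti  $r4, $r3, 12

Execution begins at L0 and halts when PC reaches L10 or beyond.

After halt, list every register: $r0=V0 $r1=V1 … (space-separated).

$r0=0 $r1=11 $r2=7 $r3=0 $r4=11 $r5=3 $r6=1

  step pc=0: nor  $r6, $r5, $r1  regs=(0,11,7,10,14,3,65524)
  step pc=1: slti  $r6, $r5, 12  regs=(0,11,7,10,14,3,1)
  step pc=2: beq  $r4, $r5, L6  cond=F  regs=(0,11,7,10,14,3,1)
  step pc=3: xor  $r4, $r1, $r5  regs=(0,11,7,10,8,3,1)
  step pc=4: slti  $r3, $r4, 4  regs=(0,11,7,0,8,3,1)
  step pc=5: or   $r0, $r2, $r5  regs=(0,11,7,0,8,3,1)
  step pc=6: bne  $r5, $r4, L10  cond=T  regs=(0,11,7,0,8,3,1)
  step pc=7: xori  $r4, $r3, 11  regs=(0,11,7,0,11,3,1)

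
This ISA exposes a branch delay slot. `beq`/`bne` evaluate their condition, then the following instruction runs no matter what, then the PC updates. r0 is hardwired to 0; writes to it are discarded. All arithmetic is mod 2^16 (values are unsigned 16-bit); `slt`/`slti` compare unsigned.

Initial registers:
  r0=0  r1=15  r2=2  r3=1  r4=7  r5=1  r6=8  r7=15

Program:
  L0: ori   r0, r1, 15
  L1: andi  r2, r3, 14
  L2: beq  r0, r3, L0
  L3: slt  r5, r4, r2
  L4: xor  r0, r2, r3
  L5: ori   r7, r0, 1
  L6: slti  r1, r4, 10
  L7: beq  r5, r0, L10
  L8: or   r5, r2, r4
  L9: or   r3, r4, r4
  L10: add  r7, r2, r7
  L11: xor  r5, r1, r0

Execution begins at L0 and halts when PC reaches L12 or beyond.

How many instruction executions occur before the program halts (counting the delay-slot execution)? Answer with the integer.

  step pc=0: ori   r0, r1, 15  regs=(0,15,2,1,7,1,8,15)
  step pc=1: andi  r2, r3, 14  regs=(0,15,0,1,7,1,8,15)
  step pc=2: beq  r0, r3, L0  cond=F  regs=(0,15,0,1,7,1,8,15)
  step pc=3: slt  r5, r4, r2  regs=(0,15,0,1,7,0,8,15)
  step pc=4: xor  r0, r2, r3  regs=(0,15,0,1,7,0,8,15)
  step pc=5: ori   r7, r0, 1  regs=(0,15,0,1,7,0,8,1)
  step pc=6: slti  r1, r4, 10  regs=(0,1,0,1,7,0,8,1)
  step pc=7: beq  r5, r0, L10  cond=T  regs=(0,1,0,1,7,0,8,1)
  step pc=8: or   r5, r2, r4  regs=(0,1,0,1,7,7,8,1)
  step pc=10: add  r7, r2, r7  regs=(0,1,0,1,7,7,8,1)
  step pc=11: xor  r5, r1, r0  regs=(0,1,0,1,7,1,8,1)

11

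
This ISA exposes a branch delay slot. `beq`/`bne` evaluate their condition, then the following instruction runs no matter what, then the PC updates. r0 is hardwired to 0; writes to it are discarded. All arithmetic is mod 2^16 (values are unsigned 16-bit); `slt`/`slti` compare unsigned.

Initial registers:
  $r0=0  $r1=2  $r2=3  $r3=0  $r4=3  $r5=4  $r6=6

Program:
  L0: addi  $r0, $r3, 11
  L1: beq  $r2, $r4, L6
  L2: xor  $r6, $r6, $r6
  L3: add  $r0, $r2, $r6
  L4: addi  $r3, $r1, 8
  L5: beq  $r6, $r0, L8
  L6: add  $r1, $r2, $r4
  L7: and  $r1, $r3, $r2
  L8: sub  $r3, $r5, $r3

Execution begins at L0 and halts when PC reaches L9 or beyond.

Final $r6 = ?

0

PC=0  addi  $r0, $r3, 11     | $r0=0 $r1=2 $r2=3 $r3=0 $r4=3 $r5=4 $r6=6
PC=1  beq  $r2, $r4, L6      | $r0=0 $r1=2 $r2=3 $r3=0 $r4=3 $r5=4 $r6=6  [TAKEN]
PC=2  xor  $r6, $r6, $r6     | $r0=0 $r1=2 $r2=3 $r3=0 $r4=3 $r5=4 $r6=0
PC=6  add  $r1, $r2, $r4     | $r0=0 $r1=6 $r2=3 $r3=0 $r4=3 $r5=4 $r6=0
PC=7  and  $r1, $r3, $r2     | $r0=0 $r1=0 $r2=3 $r3=0 $r4=3 $r5=4 $r6=0
PC=8  sub  $r3, $r5, $r3     | $r0=0 $r1=0 $r2=3 $r3=4 $r4=3 $r5=4 $r6=0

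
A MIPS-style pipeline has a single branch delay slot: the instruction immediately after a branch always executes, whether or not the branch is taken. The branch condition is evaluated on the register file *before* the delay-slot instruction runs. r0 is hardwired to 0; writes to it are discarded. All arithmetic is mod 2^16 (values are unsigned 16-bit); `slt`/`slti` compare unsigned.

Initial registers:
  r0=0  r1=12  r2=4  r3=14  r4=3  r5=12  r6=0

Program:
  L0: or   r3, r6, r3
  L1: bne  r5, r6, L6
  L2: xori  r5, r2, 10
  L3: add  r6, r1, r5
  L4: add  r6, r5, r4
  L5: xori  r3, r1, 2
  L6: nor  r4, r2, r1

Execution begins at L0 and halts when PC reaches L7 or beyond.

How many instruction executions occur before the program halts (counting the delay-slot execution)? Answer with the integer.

PC=0  or   r3, r6, r3        | r0=0 r1=12 r2=4 r3=14 r4=3 r5=12 r6=0
PC=1  bne  r5, r6, L6        | r0=0 r1=12 r2=4 r3=14 r4=3 r5=12 r6=0  [TAKEN]
PC=2  xori  r5, r2, 10       | r0=0 r1=12 r2=4 r3=14 r4=3 r5=14 r6=0
PC=6  nor  r4, r2, r1        | r0=0 r1=12 r2=4 r3=14 r4=65523 r5=14 r6=0

4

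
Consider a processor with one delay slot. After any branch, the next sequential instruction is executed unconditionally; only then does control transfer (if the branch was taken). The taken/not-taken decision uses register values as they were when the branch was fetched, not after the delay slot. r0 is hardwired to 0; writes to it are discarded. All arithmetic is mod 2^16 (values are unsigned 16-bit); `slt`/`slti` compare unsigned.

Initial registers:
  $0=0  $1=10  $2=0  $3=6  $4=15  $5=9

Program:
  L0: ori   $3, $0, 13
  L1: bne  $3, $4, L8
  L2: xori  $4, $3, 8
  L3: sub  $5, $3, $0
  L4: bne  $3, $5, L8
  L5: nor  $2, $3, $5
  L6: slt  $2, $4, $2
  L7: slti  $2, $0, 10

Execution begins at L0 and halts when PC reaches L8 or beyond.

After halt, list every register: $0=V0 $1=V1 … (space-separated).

  step pc=0: ori   $3, $0, 13  regs=(0,10,0,13,15,9)
  step pc=1: bne  $3, $4, L8  cond=T  regs=(0,10,0,13,15,9)
  step pc=2: xori  $4, $3, 8  regs=(0,10,0,13,5,9)

$0=0 $1=10 $2=0 $3=13 $4=5 $5=9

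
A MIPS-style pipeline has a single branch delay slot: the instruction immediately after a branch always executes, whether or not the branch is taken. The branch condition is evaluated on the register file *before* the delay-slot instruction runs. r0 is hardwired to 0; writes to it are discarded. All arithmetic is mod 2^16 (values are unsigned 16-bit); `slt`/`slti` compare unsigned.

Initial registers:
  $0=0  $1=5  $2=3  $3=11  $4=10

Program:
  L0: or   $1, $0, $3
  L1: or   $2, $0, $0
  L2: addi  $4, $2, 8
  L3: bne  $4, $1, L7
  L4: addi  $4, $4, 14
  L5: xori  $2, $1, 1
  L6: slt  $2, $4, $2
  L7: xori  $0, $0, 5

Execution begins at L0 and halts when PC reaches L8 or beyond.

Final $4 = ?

22

[0] or   $1, $0, $3  →  {$0:0, $1:11, $2:3, $3:11, $4:10}
[1] or   $2, $0, $0  →  {$0:0, $1:11, $2:0, $3:11, $4:10}
[2] addi  $4, $2, 8  →  {$0:0, $1:11, $2:0, $3:11, $4:8}
[3] bne  $4, $1, L7  →  {$0:0, $1:11, $2:0, $3:11, $4:8}  ⟨branch taken⟩
[4] addi  $4, $4, 14  →  {$0:0, $1:11, $2:0, $3:11, $4:22}
[7] xori  $0, $0, 5  →  {$0:0, $1:11, $2:0, $3:11, $4:22}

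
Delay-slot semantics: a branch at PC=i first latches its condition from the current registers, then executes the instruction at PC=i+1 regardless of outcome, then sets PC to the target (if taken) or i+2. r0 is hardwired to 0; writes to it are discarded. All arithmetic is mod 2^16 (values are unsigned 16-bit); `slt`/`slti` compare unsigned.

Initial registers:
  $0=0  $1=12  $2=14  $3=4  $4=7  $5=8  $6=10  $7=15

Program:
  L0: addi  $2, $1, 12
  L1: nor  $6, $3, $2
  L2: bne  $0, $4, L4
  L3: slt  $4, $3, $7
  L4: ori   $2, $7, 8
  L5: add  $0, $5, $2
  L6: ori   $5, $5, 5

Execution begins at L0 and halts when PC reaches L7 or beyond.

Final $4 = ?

PC=0  addi  $2, $1, 12       | $0=0 $1=12 $2=24 $3=4 $4=7 $5=8 $6=10 $7=15
PC=1  nor  $6, $3, $2        | $0=0 $1=12 $2=24 $3=4 $4=7 $5=8 $6=65507 $7=15
PC=2  bne  $0, $4, L4        | $0=0 $1=12 $2=24 $3=4 $4=7 $5=8 $6=65507 $7=15  [TAKEN]
PC=3  slt  $4, $3, $7        | $0=0 $1=12 $2=24 $3=4 $4=1 $5=8 $6=65507 $7=15
PC=4  ori   $2, $7, 8        | $0=0 $1=12 $2=15 $3=4 $4=1 $5=8 $6=65507 $7=15
PC=5  add  $0, $5, $2        | $0=0 $1=12 $2=15 $3=4 $4=1 $5=8 $6=65507 $7=15
PC=6  ori   $5, $5, 5        | $0=0 $1=12 $2=15 $3=4 $4=1 $5=13 $6=65507 $7=15

1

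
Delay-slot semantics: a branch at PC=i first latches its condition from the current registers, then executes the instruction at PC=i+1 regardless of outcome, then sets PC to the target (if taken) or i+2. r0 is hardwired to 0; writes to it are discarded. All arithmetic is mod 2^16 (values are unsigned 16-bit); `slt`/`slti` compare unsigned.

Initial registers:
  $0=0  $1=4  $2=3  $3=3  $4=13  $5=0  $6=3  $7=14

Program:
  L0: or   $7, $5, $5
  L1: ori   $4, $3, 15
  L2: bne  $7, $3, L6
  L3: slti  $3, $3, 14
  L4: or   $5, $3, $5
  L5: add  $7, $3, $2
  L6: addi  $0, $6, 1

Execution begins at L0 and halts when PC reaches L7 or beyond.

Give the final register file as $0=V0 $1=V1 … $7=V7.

$0=0 $1=4 $2=3 $3=1 $4=15 $5=0 $6=3 $7=0

[0] or   $7, $5, $5  →  {$0:0, $1:4, $2:3, $3:3, $4:13, $5:0, $6:3, $7:0}
[1] ori   $4, $3, 15  →  {$0:0, $1:4, $2:3, $3:3, $4:15, $5:0, $6:3, $7:0}
[2] bne  $7, $3, L6  →  {$0:0, $1:4, $2:3, $3:3, $4:15, $5:0, $6:3, $7:0}  ⟨branch taken⟩
[3] slti  $3, $3, 14  →  {$0:0, $1:4, $2:3, $3:1, $4:15, $5:0, $6:3, $7:0}
[6] addi  $0, $6, 1  →  {$0:0, $1:4, $2:3, $3:1, $4:15, $5:0, $6:3, $7:0}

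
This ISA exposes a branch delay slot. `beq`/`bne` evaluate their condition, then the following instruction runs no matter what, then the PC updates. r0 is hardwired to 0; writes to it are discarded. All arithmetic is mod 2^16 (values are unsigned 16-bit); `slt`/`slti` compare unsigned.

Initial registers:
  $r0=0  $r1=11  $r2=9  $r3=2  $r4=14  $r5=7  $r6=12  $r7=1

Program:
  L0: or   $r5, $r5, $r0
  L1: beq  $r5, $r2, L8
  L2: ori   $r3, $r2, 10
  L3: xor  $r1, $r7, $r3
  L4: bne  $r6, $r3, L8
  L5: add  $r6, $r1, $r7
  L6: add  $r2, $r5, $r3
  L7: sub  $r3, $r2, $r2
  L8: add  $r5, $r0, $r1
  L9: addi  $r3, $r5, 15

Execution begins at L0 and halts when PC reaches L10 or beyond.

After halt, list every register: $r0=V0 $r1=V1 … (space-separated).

[0] or   $r5, $r5, $r0  →  {$r0:0, $r1:11, $r2:9, $r3:2, $r4:14, $r5:7, $r6:12, $r7:1}
[1] beq  $r5, $r2, L8  →  {$r0:0, $r1:11, $r2:9, $r3:2, $r4:14, $r5:7, $r6:12, $r7:1}  ⟨branch fallthrough⟩
[2] ori   $r3, $r2, 10  →  {$r0:0, $r1:11, $r2:9, $r3:11, $r4:14, $r5:7, $r6:12, $r7:1}
[3] xor  $r1, $r7, $r3  →  {$r0:0, $r1:10, $r2:9, $r3:11, $r4:14, $r5:7, $r6:12, $r7:1}
[4] bne  $r6, $r3, L8  →  {$r0:0, $r1:10, $r2:9, $r3:11, $r4:14, $r5:7, $r6:12, $r7:1}  ⟨branch taken⟩
[5] add  $r6, $r1, $r7  →  {$r0:0, $r1:10, $r2:9, $r3:11, $r4:14, $r5:7, $r6:11, $r7:1}
[8] add  $r5, $r0, $r1  →  {$r0:0, $r1:10, $r2:9, $r3:11, $r4:14, $r5:10, $r6:11, $r7:1}
[9] addi  $r3, $r5, 15  →  {$r0:0, $r1:10, $r2:9, $r3:25, $r4:14, $r5:10, $r6:11, $r7:1}

$r0=0 $r1=10 $r2=9 $r3=25 $r4=14 $r5=10 $r6=11 $r7=1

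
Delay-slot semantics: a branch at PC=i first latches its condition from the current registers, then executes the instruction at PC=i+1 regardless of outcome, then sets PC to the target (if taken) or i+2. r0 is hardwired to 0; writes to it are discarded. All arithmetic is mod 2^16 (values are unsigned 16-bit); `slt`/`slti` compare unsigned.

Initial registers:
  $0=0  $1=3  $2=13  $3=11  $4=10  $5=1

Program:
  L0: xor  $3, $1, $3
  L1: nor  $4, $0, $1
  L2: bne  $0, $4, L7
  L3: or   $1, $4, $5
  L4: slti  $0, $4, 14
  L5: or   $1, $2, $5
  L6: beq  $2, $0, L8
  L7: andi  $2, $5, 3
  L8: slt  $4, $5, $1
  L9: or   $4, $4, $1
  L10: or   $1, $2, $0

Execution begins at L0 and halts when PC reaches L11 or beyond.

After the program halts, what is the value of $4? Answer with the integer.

65533

  step pc=0: xor  $3, $1, $3  regs=(0,3,13,8,10,1)
  step pc=1: nor  $4, $0, $1  regs=(0,3,13,8,65532,1)
  step pc=2: bne  $0, $4, L7  cond=T  regs=(0,3,13,8,65532,1)
  step pc=3: or   $1, $4, $5  regs=(0,65533,13,8,65532,1)
  step pc=7: andi  $2, $5, 3  regs=(0,65533,1,8,65532,1)
  step pc=8: slt  $4, $5, $1  regs=(0,65533,1,8,1,1)
  step pc=9: or   $4, $4, $1  regs=(0,65533,1,8,65533,1)
  step pc=10: or   $1, $2, $0  regs=(0,1,1,8,65533,1)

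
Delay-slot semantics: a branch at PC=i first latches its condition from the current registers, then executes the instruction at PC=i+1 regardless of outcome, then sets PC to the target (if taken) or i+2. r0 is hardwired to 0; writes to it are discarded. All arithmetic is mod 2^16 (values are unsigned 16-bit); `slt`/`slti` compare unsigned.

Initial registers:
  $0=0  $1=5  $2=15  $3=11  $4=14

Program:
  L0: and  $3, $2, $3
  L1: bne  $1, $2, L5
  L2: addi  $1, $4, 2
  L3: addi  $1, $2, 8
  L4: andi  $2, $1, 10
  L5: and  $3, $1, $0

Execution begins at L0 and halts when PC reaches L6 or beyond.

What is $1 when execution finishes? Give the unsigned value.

16

  step pc=0: and  $3, $2, $3  regs=(0,5,15,11,14)
  step pc=1: bne  $1, $2, L5  cond=T  regs=(0,5,15,11,14)
  step pc=2: addi  $1, $4, 2  regs=(0,16,15,11,14)
  step pc=5: and  $3, $1, $0  regs=(0,16,15,0,14)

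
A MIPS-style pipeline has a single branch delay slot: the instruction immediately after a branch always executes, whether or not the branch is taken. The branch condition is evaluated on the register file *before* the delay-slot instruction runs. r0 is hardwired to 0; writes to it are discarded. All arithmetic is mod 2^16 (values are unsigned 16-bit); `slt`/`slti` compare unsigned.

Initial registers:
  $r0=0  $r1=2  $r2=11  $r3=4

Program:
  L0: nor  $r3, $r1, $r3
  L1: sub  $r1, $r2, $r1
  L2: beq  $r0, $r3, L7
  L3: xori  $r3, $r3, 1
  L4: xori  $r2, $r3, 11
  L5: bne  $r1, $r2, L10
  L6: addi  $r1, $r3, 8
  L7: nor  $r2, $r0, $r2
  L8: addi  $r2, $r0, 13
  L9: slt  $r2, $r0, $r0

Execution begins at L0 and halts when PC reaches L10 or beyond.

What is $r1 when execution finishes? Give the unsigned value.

0

  step pc=0: nor  $r3, $r1, $r3  regs=(0,2,11,65529)
  step pc=1: sub  $r1, $r2, $r1  regs=(0,9,11,65529)
  step pc=2: beq  $r0, $r3, L7  cond=F  regs=(0,9,11,65529)
  step pc=3: xori  $r3, $r3, 1  regs=(0,9,11,65528)
  step pc=4: xori  $r2, $r3, 11  regs=(0,9,65523,65528)
  step pc=5: bne  $r1, $r2, L10  cond=T  regs=(0,9,65523,65528)
  step pc=6: addi  $r1, $r3, 8  regs=(0,0,65523,65528)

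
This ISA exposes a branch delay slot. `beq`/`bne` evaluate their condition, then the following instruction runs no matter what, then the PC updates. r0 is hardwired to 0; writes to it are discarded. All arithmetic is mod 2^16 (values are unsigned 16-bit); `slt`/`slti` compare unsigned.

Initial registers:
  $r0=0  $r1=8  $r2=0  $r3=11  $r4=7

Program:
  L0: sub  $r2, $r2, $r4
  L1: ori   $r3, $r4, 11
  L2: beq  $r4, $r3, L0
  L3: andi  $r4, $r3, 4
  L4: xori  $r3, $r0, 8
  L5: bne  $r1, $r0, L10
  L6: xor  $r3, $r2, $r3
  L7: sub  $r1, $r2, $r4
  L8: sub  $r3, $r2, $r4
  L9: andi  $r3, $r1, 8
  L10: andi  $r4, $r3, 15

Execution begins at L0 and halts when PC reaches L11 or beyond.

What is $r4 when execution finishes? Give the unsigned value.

[0] sub  $r2, $r2, $r4  →  {$r0:0, $r1:8, $r2:65529, $r3:11, $r4:7}
[1] ori   $r3, $r4, 11  →  {$r0:0, $r1:8, $r2:65529, $r3:15, $r4:7}
[2] beq  $r4, $r3, L0  →  {$r0:0, $r1:8, $r2:65529, $r3:15, $r4:7}  ⟨branch fallthrough⟩
[3] andi  $r4, $r3, 4  →  {$r0:0, $r1:8, $r2:65529, $r3:15, $r4:4}
[4] xori  $r3, $r0, 8  →  {$r0:0, $r1:8, $r2:65529, $r3:8, $r4:4}
[5] bne  $r1, $r0, L10  →  {$r0:0, $r1:8, $r2:65529, $r3:8, $r4:4}  ⟨branch taken⟩
[6] xor  $r3, $r2, $r3  →  {$r0:0, $r1:8, $r2:65529, $r3:65521, $r4:4}
[10] andi  $r4, $r3, 15  →  {$r0:0, $r1:8, $r2:65529, $r3:65521, $r4:1}

1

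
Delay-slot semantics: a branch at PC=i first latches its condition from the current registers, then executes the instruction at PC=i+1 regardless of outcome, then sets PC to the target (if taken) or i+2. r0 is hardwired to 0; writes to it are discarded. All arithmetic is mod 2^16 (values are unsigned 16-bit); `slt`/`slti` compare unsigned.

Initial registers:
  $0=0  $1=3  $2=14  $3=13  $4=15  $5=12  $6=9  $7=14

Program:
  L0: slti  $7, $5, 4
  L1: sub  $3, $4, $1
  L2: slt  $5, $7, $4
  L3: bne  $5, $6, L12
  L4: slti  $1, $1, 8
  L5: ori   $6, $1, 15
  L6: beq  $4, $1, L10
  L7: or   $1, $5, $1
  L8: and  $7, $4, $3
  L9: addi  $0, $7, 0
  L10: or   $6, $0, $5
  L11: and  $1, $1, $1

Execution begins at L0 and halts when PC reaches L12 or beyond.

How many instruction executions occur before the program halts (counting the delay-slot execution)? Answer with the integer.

5

  step pc=0: slti  $7, $5, 4  regs=(0,3,14,13,15,12,9,0)
  step pc=1: sub  $3, $4, $1  regs=(0,3,14,12,15,12,9,0)
  step pc=2: slt  $5, $7, $4  regs=(0,3,14,12,15,1,9,0)
  step pc=3: bne  $5, $6, L12  cond=T  regs=(0,3,14,12,15,1,9,0)
  step pc=4: slti  $1, $1, 8  regs=(0,1,14,12,15,1,9,0)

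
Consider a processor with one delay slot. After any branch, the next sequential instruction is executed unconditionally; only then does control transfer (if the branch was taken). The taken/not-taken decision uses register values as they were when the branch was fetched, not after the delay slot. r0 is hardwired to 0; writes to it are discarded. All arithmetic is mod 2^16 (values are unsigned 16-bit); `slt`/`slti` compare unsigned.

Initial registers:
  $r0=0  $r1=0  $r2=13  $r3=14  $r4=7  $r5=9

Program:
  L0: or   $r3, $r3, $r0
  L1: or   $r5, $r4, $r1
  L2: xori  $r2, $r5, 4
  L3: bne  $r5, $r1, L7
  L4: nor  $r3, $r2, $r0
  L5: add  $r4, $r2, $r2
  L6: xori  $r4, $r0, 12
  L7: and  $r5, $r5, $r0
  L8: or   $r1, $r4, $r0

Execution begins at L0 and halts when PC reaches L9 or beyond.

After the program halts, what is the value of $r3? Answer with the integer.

#0 or   $r3, $r3, $r0 ; 0/0/13/14/7/9
#1 or   $r5, $r4, $r1 ; 0/0/13/14/7/7
#2 xori  $r2, $r5, 4 ; 0/0/3/14/7/7
#3 bne  $r5, $r1, L7 ; 0/0/3/14/7/7 ; →target
#4 nor  $r3, $r2, $r0 ; 0/0/3/65532/7/7
#7 and  $r5, $r5, $r0 ; 0/0/3/65532/7/0
#8 or   $r1, $r4, $r0 ; 0/7/3/65532/7/0

65532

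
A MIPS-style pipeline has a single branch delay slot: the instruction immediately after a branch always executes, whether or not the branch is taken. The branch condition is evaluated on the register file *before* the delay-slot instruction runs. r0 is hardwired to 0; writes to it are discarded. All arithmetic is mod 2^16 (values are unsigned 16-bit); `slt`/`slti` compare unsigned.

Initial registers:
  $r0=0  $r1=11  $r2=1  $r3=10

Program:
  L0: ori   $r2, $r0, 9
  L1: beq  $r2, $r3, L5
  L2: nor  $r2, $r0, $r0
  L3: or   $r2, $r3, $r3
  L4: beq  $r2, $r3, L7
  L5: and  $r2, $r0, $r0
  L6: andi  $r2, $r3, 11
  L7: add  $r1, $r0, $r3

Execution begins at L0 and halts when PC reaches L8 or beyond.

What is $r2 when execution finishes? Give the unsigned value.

  step pc=0: ori   $r2, $r0, 9  regs=(0,11,9,10)
  step pc=1: beq  $r2, $r3, L5  cond=F  regs=(0,11,9,10)
  step pc=2: nor  $r2, $r0, $r0  regs=(0,11,65535,10)
  step pc=3: or   $r2, $r3, $r3  regs=(0,11,10,10)
  step pc=4: beq  $r2, $r3, L7  cond=T  regs=(0,11,10,10)
  step pc=5: and  $r2, $r0, $r0  regs=(0,11,0,10)
  step pc=7: add  $r1, $r0, $r3  regs=(0,10,0,10)

0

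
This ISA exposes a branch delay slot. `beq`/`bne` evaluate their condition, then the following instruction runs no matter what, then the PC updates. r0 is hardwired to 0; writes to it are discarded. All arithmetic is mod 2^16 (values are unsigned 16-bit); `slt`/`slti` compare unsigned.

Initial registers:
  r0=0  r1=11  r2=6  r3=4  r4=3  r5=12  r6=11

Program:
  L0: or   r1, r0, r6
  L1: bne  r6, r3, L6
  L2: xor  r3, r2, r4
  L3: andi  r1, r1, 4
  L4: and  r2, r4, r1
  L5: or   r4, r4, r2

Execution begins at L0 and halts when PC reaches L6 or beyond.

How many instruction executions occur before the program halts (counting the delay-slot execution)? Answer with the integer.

3

[0] or   r1, r0, r6  →  {r0:0, r1:11, r2:6, r3:4, r4:3, r5:12, r6:11}
[1] bne  r6, r3, L6  →  {r0:0, r1:11, r2:6, r3:4, r4:3, r5:12, r6:11}  ⟨branch taken⟩
[2] xor  r3, r2, r4  →  {r0:0, r1:11, r2:6, r3:5, r4:3, r5:12, r6:11}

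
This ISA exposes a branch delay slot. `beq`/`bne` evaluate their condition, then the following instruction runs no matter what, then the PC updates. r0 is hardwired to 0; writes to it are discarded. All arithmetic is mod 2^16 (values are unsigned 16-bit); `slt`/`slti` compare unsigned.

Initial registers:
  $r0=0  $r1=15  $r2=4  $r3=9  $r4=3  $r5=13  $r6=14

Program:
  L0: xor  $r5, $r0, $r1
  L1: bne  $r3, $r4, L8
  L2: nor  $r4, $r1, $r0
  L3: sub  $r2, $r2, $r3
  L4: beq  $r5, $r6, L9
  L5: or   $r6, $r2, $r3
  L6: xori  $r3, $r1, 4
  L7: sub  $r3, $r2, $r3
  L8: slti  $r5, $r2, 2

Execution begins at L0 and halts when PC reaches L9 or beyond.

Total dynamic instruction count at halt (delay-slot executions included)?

4

[0] xor  $r5, $r0, $r1  →  {$r0:0, $r1:15, $r2:4, $r3:9, $r4:3, $r5:15, $r6:14}
[1] bne  $r3, $r4, L8  →  {$r0:0, $r1:15, $r2:4, $r3:9, $r4:3, $r5:15, $r6:14}  ⟨branch taken⟩
[2] nor  $r4, $r1, $r0  →  {$r0:0, $r1:15, $r2:4, $r3:9, $r4:65520, $r5:15, $r6:14}
[8] slti  $r5, $r2, 2  →  {$r0:0, $r1:15, $r2:4, $r3:9, $r4:65520, $r5:0, $r6:14}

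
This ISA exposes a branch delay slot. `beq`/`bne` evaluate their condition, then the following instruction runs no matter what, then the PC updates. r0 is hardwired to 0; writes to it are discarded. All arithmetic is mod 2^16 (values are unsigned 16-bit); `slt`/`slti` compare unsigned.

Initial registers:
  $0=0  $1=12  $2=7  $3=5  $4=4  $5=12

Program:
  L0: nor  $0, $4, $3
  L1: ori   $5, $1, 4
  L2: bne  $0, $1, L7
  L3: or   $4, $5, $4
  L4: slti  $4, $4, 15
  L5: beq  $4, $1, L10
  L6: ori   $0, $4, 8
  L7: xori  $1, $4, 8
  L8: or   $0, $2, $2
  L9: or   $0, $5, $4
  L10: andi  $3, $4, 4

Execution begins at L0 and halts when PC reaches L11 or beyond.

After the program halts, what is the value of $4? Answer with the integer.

12

[0] nor  $0, $4, $3  →  {$0:0, $1:12, $2:7, $3:5, $4:4, $5:12}
[1] ori   $5, $1, 4  →  {$0:0, $1:12, $2:7, $3:5, $4:4, $5:12}
[2] bne  $0, $1, L7  →  {$0:0, $1:12, $2:7, $3:5, $4:4, $5:12}  ⟨branch taken⟩
[3] or   $4, $5, $4  →  {$0:0, $1:12, $2:7, $3:5, $4:12, $5:12}
[7] xori  $1, $4, 8  →  {$0:0, $1:4, $2:7, $3:5, $4:12, $5:12}
[8] or   $0, $2, $2  →  {$0:0, $1:4, $2:7, $3:5, $4:12, $5:12}
[9] or   $0, $5, $4  →  {$0:0, $1:4, $2:7, $3:5, $4:12, $5:12}
[10] andi  $3, $4, 4  →  {$0:0, $1:4, $2:7, $3:4, $4:12, $5:12}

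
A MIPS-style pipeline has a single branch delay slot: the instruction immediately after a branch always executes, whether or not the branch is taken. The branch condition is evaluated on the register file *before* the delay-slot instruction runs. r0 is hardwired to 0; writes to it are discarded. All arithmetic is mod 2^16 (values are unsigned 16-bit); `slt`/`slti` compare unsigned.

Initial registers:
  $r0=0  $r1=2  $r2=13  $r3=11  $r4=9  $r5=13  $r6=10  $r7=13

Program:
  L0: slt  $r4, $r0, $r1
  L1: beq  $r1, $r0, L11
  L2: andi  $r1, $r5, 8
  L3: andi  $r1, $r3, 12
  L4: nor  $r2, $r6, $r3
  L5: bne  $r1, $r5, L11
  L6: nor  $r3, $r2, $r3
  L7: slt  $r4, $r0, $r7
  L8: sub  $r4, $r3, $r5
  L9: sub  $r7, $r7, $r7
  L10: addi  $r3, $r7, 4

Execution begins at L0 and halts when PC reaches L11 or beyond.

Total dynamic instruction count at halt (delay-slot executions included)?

  step pc=0: slt  $r4, $r0, $r1  regs=(0,2,13,11,1,13,10,13)
  step pc=1: beq  $r1, $r0, L11  cond=F  regs=(0,2,13,11,1,13,10,13)
  step pc=2: andi  $r1, $r5, 8  regs=(0,8,13,11,1,13,10,13)
  step pc=3: andi  $r1, $r3, 12  regs=(0,8,13,11,1,13,10,13)
  step pc=4: nor  $r2, $r6, $r3  regs=(0,8,65524,11,1,13,10,13)
  step pc=5: bne  $r1, $r5, L11  cond=T  regs=(0,8,65524,11,1,13,10,13)
  step pc=6: nor  $r3, $r2, $r3  regs=(0,8,65524,0,1,13,10,13)

7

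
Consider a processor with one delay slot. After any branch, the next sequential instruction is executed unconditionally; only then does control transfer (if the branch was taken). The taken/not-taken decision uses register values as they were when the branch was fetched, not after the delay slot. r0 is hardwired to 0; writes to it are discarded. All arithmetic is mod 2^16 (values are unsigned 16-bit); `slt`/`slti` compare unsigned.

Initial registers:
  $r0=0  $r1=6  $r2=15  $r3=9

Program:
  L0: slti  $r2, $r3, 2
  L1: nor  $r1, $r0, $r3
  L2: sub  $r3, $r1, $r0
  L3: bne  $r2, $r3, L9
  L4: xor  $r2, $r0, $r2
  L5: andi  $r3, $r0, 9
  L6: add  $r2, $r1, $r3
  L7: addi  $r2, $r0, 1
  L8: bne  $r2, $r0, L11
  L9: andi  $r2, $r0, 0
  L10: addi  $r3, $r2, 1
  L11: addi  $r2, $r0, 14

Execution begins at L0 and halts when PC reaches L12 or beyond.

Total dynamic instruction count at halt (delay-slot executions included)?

8

  step pc=0: slti  $r2, $r3, 2  regs=(0,6,0,9)
  step pc=1: nor  $r1, $r0, $r3  regs=(0,65526,0,9)
  step pc=2: sub  $r3, $r1, $r0  regs=(0,65526,0,65526)
  step pc=3: bne  $r2, $r3, L9  cond=T  regs=(0,65526,0,65526)
  step pc=4: xor  $r2, $r0, $r2  regs=(0,65526,0,65526)
  step pc=9: andi  $r2, $r0, 0  regs=(0,65526,0,65526)
  step pc=10: addi  $r3, $r2, 1  regs=(0,65526,0,1)
  step pc=11: addi  $r2, $r0, 14  regs=(0,65526,14,1)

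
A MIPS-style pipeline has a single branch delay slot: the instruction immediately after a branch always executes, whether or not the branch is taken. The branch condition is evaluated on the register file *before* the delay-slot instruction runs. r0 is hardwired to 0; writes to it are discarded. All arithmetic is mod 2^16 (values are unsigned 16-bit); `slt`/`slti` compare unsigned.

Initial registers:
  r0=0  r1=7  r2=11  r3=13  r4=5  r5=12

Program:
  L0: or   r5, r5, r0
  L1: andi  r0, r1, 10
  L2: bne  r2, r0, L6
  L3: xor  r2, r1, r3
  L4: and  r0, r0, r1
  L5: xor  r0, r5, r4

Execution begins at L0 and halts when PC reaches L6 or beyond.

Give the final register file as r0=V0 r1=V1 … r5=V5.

r0=0 r1=7 r2=10 r3=13 r4=5 r5=12

  step pc=0: or   r5, r5, r0  regs=(0,7,11,13,5,12)
  step pc=1: andi  r0, r1, 10  regs=(0,7,11,13,5,12)
  step pc=2: bne  r2, r0, L6  cond=T  regs=(0,7,11,13,5,12)
  step pc=3: xor  r2, r1, r3  regs=(0,7,10,13,5,12)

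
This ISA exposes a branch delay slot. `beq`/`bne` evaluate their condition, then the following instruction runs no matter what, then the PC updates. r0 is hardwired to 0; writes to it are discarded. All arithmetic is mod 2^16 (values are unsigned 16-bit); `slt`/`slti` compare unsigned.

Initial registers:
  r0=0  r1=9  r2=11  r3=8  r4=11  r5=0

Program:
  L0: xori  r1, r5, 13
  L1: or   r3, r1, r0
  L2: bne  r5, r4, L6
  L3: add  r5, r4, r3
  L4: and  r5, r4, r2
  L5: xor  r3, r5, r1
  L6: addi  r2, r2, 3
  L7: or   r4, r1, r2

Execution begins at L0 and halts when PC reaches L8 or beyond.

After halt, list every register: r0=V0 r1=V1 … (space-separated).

  step pc=0: xori  r1, r5, 13  regs=(0,13,11,8,11,0)
  step pc=1: or   r3, r1, r0  regs=(0,13,11,13,11,0)
  step pc=2: bne  r5, r4, L6  cond=T  regs=(0,13,11,13,11,0)
  step pc=3: add  r5, r4, r3  regs=(0,13,11,13,11,24)
  step pc=6: addi  r2, r2, 3  regs=(0,13,14,13,11,24)
  step pc=7: or   r4, r1, r2  regs=(0,13,14,13,15,24)

r0=0 r1=13 r2=14 r3=13 r4=15 r5=24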